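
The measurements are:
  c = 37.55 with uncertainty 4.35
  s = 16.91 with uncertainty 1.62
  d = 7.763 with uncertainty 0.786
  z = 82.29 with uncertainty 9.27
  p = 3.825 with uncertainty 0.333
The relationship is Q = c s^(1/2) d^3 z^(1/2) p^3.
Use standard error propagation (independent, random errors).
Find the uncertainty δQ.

Q is a product of powers, so relative uncertainties combine in quadrature:
  (1·δc/c)² = (1×0.116)² = 0.0134;  (½·δs/s)² = (0.5×0.0958)² = 0.00229;  (3·δd/d)² = (3×0.101)² = 0.0923;  (½·δz/z)² = (0.5×0.113)² = 0.00317;  (3·δp/p)² = (3×0.0871)² = 0.0682
δQ/Q = √(0.179) = 0.424
Q = 3.667e+07, so δQ = 0.424 × 3.667e+07 = 1.55e+07.

1.55e+07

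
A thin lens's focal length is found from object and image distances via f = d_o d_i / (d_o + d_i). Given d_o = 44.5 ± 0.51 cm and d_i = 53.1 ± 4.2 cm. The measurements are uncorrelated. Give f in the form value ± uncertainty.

24.2 ± 0.886 cm

∂f/∂d_o = (d_i/(d_o+d_i))² = 0.296;  ∂f/∂d_i = (d_o/(d_o+d_i))² = 0.208
δf = √((∂f/∂d_o · δd_o)² + (∂f/∂d_i · δd_i)²) = √(0.0228 + 0.762) = 0.886 cm
f = 24.2 cm.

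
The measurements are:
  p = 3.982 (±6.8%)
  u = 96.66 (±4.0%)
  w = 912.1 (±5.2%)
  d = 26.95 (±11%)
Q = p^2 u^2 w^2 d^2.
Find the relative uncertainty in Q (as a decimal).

Since Q is a product/quotient, work with relative uncertainties:
  (2·δp/p)² = (2×0.0680)² = 0.0185;  (2·δu/u)² = (2×0.0400)² = 0.00640;  (2·δw/w)² = (2×0.0520)² = 0.0108;  (2·δd/d)² = (2×0.110)² = 0.0484
δQ/Q = √(0.0841) = 0.290

0.290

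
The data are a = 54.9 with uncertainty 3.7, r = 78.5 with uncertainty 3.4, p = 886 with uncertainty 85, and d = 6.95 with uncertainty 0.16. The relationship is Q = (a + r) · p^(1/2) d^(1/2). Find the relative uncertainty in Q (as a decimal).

Let u = a + r = 133. δu = √(δa² + δr²) = √(13.7 + 11.6) = 5.02, so δu/u = 0.0377.
Q is then a monomial in u, p, d:
δQ/Q = √((δu/u)² + (½·δp/p)² + (½·δd/d)²) = √(0.00142 + 0.00230 + 0.000132) = 0.0621

0.0621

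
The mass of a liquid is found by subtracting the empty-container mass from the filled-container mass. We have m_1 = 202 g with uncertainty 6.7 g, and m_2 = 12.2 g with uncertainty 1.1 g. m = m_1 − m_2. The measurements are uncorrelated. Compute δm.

Each term contributes (cᵢ δxᵢ)² to (δm)²:
  (δm_1)² = 44.9;  (δm_2)² = 1.21
δm = √(46.1) = 6.79 g

6.79 g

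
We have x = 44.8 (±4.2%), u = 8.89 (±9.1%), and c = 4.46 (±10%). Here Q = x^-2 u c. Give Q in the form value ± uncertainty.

Relative error in a monomial: (δQ/Q)² = Σ (nᵢ · δxᵢ/xᵢ)².
  (-2·δx/x)² = (-2×0.0420)² = 0.00706;  (1·δu/u)² = (1×0.0910)² = 0.00828;  (1·δc/c)² = (1×0.100)² = 0.0100
δQ/Q = √(0.0253) = 0.159
Q = 0.0198, so δQ = 0.159 × 0.0198 = 0.00314.

0.0198 ± 0.00314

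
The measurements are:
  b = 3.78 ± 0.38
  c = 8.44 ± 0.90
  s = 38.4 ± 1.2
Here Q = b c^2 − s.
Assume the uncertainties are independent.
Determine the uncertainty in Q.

Let p = b·c^2 = 269. δp/p = √((1·δb/b)² + (2·δc/c)²) = √(0.0101 + 0.0455) = 0.236, so δp = 63.5.
Q = p − s: δQ = √(δp² + δs²) = √(4030 + 1.44) = 63.5

63.5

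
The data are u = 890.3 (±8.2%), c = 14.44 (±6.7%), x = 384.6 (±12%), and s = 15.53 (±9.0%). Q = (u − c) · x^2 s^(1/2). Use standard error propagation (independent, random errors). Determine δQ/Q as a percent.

Let w = u − c = 875.9. δw = √(δu² + δc²) = √(5330 + 0.936) = 73.0, so δw/w = 0.0834.
Q is then a monomial in w, x, s:
δQ/Q = √((δw/w)² + (2·δx/x)² + (½·δs/s)²) = √(0.00695 + 0.0576 + 0.00202) = 0.258

25.8%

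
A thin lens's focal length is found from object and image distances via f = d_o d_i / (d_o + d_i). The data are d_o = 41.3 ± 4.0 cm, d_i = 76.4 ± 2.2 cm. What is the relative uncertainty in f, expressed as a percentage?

∂f/∂d_o = (d_i/(d_o+d_i))² = 0.421;  ∂f/∂d_i = (d_o/(d_o+d_i))² = 0.123
δf = √((∂f/∂d_o · δd_o)² + (∂f/∂d_i · δd_i)²) = √(2.84 + 0.0734) = 1.71 cm
f = 26.8 cm, so δf/f = 1.71/26.8 = 0.0637.

6.37%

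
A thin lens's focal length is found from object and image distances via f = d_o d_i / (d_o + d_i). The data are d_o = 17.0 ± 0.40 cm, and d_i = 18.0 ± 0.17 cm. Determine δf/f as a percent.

1.29%

∂f/∂d_o = (d_i/(d_o+d_i))² = 0.264;  ∂f/∂d_i = (d_o/(d_o+d_i))² = 0.236
δf = √((∂f/∂d_o · δd_o)² + (∂f/∂d_i · δd_i)²) = √(0.0112 + 0.00161) = 0.113 cm
f = 8.74 cm, so δf/f = 0.113/8.74 = 0.0129.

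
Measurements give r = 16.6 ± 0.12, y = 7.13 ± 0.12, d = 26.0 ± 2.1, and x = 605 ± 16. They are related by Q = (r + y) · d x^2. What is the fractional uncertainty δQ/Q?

Let u = r + y = 23.7. δu = √(δr² + δy²) = √(0.0144 + 0.0144) = 0.170, so δu/u = 0.00715.
Q is then a monomial in u, d, x:
δQ/Q = √((δu/u)² + (1·δd/d)² + (2·δx/x)²) = √(5.11e-05 + 0.00652 + 0.00280) = 0.0968

0.0968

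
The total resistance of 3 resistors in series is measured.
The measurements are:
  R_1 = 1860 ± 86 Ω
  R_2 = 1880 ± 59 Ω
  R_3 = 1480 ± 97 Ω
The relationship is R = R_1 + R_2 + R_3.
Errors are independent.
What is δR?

142 Ω

For a sum/difference, combine absolute errors in quadrature:
  (δR_1)² = 7400;  (δR_2)² = 3480;  (δR_3)² = 9410
δR = √(20300) = 142 Ω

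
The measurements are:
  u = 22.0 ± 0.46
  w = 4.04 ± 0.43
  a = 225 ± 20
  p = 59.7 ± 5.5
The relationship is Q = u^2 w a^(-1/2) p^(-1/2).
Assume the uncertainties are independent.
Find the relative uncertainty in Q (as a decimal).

Products/powers → add relative errors in quadrature, weighted by exponent:
  (2·δu/u)² = (2×0.0209)² = 0.00175;  (1·δw/w)² = (1×0.106)² = 0.0113;  (−½·δa/a)² = (-0.5×0.0889)² = 0.00198;  (−½·δp/p)² = (-0.5×0.0921)² = 0.00212
δQ/Q = √(0.0172) = 0.131

0.131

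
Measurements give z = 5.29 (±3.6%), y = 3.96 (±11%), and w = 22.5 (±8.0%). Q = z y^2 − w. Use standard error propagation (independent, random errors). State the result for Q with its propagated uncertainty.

60.5 ± 18.6

Let p = z·y^2 = 83.0. δp/p = √((1·δz/z)² + (2·δy/y)²) = √(0.00130 + 0.0484) = 0.223, so δp = 18.5.
Q = p − w: δQ = √(δp² + δw²) = √(342 + 3.24) = 18.6
Q = 60.5.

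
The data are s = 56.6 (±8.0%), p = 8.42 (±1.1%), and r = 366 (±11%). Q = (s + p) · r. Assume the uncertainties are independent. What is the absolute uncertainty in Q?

3100

Let u = s + p = 65.0. δu = √(δs² + δp²) = √(20.5 + 0.00858) = 4.53, so δu/u = 0.0697.
Q is then a monomial in u, r:
δQ/Q = √((δu/u)² + (1·δr/r)²) = √(0.00485 + 0.0121) = 0.130
Q = 23800, so δQ = 0.130 × 23800 = 3100.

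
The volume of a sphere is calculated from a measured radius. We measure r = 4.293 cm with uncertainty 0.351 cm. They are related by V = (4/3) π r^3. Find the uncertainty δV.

For a monomial V ∝ r^3, fractional errors add in quadrature:
  (3·δr/r)² = (3×0.0818)² = 0.0602
δV/V = √(0.0602) = 0.245
V = 331.4 cm^3, so δV = 0.245 × 331.4 = 81.3 cm^3.

81.3 cm^3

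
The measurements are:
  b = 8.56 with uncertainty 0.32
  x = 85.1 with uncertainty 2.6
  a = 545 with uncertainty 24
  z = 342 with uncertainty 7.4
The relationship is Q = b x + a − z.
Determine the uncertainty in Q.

43.2

Let p = b·x = 728. δp/p = √((1·δb/b)² + (1·δx/x)²) = √(0.00140 + 0.000933) = 0.0483, so δp = 35.2.
Q = p + a − z: δQ = √(δp² + δa² + δz²) = √(1240 + 576 + 54.8) = 43.2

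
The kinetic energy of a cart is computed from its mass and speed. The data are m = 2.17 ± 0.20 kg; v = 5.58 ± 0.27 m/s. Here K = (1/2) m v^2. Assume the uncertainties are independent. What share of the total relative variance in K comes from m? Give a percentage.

(δK/K)² = (1·δm/m)² + (2·δv/v)²
  m term: (1×0.0922)² = 0.00849
  v term: (2×0.0484)² = 0.00937
Total = 0.0179. Share from m = 0.00849/0.0179 = 0.476.

47.6%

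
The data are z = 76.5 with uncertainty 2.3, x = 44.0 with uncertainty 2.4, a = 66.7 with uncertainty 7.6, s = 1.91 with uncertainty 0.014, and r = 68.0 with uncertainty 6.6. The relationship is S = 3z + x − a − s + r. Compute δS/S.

0.0456

Each term contributes (cᵢ δxᵢ)² to (δS)²:
  (3·δz)² = 47.6;  (δx)² = 5.76;  (δa)² = 57.8;  (δs)² = 0.000196;  (δr)² = 43.6
δS = √(155) = 12.4
S = 273, so δS/S = 12.4/273 = 0.0456.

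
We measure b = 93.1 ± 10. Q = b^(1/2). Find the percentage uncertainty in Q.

Each factor contributes (exponent × relative error)² to (δQ/Q)²:
  (½·δb/b)² = (0.5×0.107)² = 0.00288
δQ/Q = √(0.00288) = 0.0537

5.37%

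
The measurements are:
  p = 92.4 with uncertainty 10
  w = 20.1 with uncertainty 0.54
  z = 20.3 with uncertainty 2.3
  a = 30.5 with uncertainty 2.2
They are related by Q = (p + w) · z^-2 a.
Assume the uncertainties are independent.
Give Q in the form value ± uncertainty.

Let u = p + w = 112. δu = √(δp² + δw²) = √(100 + 0.292) = 10.0, so δu/u = 0.0890.
Q is then a monomial in u, z, a:
δQ/Q = √((δu/u)² + (-2·δz/z)² + (1·δa/a)²) = √(0.00792 + 0.0513 + 0.00520) = 0.254
Q = 8.33, so δQ = 0.254 × 8.33 = 2.11.

8.33 ± 2.11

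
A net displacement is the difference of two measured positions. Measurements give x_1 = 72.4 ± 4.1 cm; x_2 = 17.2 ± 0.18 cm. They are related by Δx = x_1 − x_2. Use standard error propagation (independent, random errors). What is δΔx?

4.10 cm

Absolute uncertainties add in quadrature for a linear combination:
  (δx_1)² = 16.8;  (δx_2)² = 0.0324
δΔx = √(16.8) = 4.10 cm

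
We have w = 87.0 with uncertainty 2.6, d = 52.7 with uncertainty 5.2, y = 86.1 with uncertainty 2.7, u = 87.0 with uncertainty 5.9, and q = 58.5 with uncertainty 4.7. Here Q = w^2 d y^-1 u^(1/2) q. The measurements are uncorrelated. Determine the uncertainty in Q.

Since Q is a product/quotient, work with relative uncertainties:
  (2·δw/w)² = (2×0.0299)² = 0.00357;  (1·δd/d)² = (1×0.0987)² = 0.00974;  (-1·δy/y)² = (-1×0.0314)² = 0.000983;  (½·δu/u)² = (0.5×0.0678)² = 0.00115;  (1·δq/q)² = (1×0.0803)² = 0.00645
δQ/Q = √(0.0219) = 0.148
Q = 2.53e+06, so δQ = 0.148 × 2.53e+06 = 3.74e+05.

3.74e+05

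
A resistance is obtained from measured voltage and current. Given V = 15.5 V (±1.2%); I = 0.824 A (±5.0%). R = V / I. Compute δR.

Since R is a product/quotient, work with relative uncertainties:
  (1·δV/V)² = (1×0.0120)² = 0.000144;  (-1·δI/I)² = (-1×0.0500)² = 0.00250
δR/R = √(0.00264) = 0.0514
R = 18.8 Ω, so δR = 0.0514 × 18.8 = 0.967 Ω.

0.967 Ω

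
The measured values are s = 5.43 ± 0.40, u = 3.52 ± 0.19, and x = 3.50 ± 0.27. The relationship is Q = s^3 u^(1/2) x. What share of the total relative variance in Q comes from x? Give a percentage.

(δQ/Q)² = (3·δs/s)² + (½·δu/u)² + (1·δx/x)²
  s term: (3×0.0737)² = 0.0488
  u term: (0.5×0.0540)² = 0.000728
  x term: (1×0.0771)² = 0.00595
Total = 0.0555. Share from x = 0.00595/0.0555 = 0.107.

10.7%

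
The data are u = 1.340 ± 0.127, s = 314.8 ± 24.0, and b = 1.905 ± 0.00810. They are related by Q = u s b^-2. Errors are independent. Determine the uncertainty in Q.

14.2

Products/powers → add relative errors in quadrature, weighted by exponent:
  (1·δu/u)² = (1×0.0948)² = 0.00898;  (1·δs/s)² = (1×0.0762)² = 0.00581;  (-2·δb/b)² = (-2×0.00425)² = 7.23e-05
δQ/Q = √(0.0149) = 0.122
Q = 116.2, so δQ = 0.122 × 116.2 = 14.2.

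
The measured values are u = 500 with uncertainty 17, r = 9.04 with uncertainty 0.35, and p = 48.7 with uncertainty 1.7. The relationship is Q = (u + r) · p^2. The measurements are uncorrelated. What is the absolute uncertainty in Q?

Let w = u + r = 509. δw = √(δu² + δr²) = √(289 + 0.122) = 17.0, so δw/w = 0.0334.
Q is then a monomial in w, p:
δQ/Q = √((δw/w)² + (2·δp/p)²) = √(0.00112 + 0.00487) = 0.0774
Q = 1.21e+06, so δQ = 0.0774 × 1.21e+06 = 93400.

93400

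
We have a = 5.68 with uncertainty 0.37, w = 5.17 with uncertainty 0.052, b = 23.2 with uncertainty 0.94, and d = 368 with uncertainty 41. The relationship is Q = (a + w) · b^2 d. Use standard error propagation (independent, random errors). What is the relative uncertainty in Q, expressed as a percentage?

Let u = a + w = 10.8. δu = √(δa² + δw²) = √(0.137 + 0.00270) = 0.374, so δu/u = 0.0344.
Q is then a monomial in u, b, d:
δQ/Q = √((δu/u)² + (2·δb/b)² + (1·δd/d)²) = √(0.00119 + 0.00657 + 0.0124) = 0.142

14.2%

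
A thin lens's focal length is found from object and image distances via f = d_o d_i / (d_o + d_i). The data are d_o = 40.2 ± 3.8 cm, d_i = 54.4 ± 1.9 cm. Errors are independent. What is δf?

1.30 cm

∂f/∂d_o = (d_i/(d_o+d_i))² = 0.331;  ∂f/∂d_i = (d_o/(d_o+d_i))² = 0.181
δf = √((∂f/∂d_o · δd_o)² + (∂f/∂d_i · δd_i)²) = √(1.58 + 0.118) = 1.30 cm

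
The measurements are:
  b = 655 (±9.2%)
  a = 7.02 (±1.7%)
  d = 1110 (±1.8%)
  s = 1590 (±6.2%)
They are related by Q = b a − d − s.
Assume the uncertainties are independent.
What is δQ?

Let p = b·a = 4600. δp/p = √((1·δb/b)² + (1·δa/a)²) = √(0.00846 + 0.000289) = 0.0936, so δp = 430.
Q = p − d − s: δQ = √(δp² + δd² + δs²) = √(1.85e+05 + 399 + 9720) = 442

442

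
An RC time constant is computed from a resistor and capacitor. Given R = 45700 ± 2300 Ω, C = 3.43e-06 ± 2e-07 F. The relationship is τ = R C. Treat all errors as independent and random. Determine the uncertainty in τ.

Relative error in a monomial: (δτ/τ)² = Σ (nᵢ · δxᵢ/xᵢ)².
  (1·δR/R)² = (1×0.0503)² = 0.00253;  (1·δC/C)² = (1×0.0583)² = 0.00340
δτ/τ = √(0.00593) = 0.0770
τ = 0.157 s, so δτ = 0.0770 × 0.157 = 0.0121 s.

0.0121 s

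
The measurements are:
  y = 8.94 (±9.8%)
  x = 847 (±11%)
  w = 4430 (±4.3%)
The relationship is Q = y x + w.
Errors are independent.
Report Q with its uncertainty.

12000 ± 1130

Let p = y·x = 7570. δp/p = √((1·δy/y)² + (1·δx/x)²) = √(0.00960 + 0.0121) = 0.147, so δp = 1120.
Q = p + w: δQ = √(δp² + δw²) = √(1.24e+06 + 36300) = 1130
Q = 12000.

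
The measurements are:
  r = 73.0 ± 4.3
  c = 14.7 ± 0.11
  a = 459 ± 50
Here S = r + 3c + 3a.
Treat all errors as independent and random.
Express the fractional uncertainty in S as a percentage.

For a sum/difference, combine absolute errors in quadrature:
  (δr)² = 18.5;  (3·δc)² = 0.109;  (3·δa)² = 22500
δS = √(22500) = 150
S = 1490, so δS/S = 150/1490 = 0.100.

10.0%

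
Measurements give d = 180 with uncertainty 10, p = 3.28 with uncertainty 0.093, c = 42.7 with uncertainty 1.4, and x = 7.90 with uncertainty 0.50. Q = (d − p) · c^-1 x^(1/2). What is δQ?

0.845

Let u = d − p = 177. δu = √(δd² + δp²) = √(100 + 0.00865) = 10.0, so δu/u = 0.0566.
Q is then a monomial in u, c, x:
δQ/Q = √((δu/u)² + (-1·δc/c)² + (½·δx/x)²) = √(0.00320 + 0.00107 + 0.00100) = 0.0727
Q = 11.6, so δQ = 0.0727 × 11.6 = 0.845.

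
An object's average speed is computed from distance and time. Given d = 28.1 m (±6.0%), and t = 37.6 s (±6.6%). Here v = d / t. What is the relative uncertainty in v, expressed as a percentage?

8.92%

Products/powers → add relative errors in quadrature, weighted by exponent:
  (1·δd/d)² = (1×0.0600)² = 0.00360;  (-1·δt/t)² = (-1×0.0660)² = 0.00436
δv/v = √(0.00796) = 0.0892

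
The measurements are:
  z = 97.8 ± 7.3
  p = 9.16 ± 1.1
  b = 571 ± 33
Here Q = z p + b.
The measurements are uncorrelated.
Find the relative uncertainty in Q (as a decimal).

0.0892

Let w = z·p = 896. δw/w = √((1·δz/z)² + (1·δp/p)²) = √(0.00557 + 0.0144) = 0.141, so δw = 127.
Q = w + b: δQ = √(δw² + δb²) = √(16000 + 1090) = 131
Q = 1470, so δQ/Q = 131/1470 = 0.0892.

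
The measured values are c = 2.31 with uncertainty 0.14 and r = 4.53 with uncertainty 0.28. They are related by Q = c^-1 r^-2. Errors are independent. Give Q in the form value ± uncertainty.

Products/powers → add relative errors in quadrature, weighted by exponent:
  (-1·δc/c)² = (-1×0.0606)² = 0.00367;  (-2·δr/r)² = (-2×0.0618)² = 0.0153
δQ/Q = √(0.0190) = 0.138
Q = 0.0211, so δQ = 0.138 × 0.0211 = 0.00290.

0.0211 ± 0.00290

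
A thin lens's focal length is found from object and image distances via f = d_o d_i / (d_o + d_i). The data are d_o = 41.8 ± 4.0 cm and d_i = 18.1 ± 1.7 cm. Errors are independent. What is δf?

∂f/∂d_o = (d_i/(d_o+d_i))² = 0.0913;  ∂f/∂d_i = (d_o/(d_o+d_i))² = 0.487
δf = √((∂f/∂d_o · δd_o)² + (∂f/∂d_i · δd_i)²) = √(0.133 + 0.685) = 0.905 cm

0.905 cm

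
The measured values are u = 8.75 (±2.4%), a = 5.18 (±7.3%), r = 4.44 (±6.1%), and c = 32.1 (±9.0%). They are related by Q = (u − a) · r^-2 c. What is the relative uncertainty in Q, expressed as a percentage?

Let w = u − a = 3.57. δw = √(δu² + δa²) = √(0.0441 + 0.143) = 0.433, so δw/w = 0.121.
Q is then a monomial in w, r, c:
δQ/Q = √((δw/w)² + (-2·δr/r)² + (1·δc/c)²) = √(0.0147 + 0.0149 + 0.00810) = 0.194

19.4%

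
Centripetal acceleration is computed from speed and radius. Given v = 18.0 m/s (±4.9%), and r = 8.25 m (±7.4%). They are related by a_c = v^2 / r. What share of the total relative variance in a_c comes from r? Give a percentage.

(δa_c/a_c)² = (2·δv/v)² + (-1·δr/r)²
  v term: (2×0.0490)² = 0.00960
  r term: (-1×0.0740)² = 0.00548
Total = 0.0151. Share from r = 0.00548/0.0151 = 0.363.

36.3%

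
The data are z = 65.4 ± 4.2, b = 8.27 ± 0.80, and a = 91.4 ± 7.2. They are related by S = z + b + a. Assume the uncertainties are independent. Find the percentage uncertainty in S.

5.07%

S is a linear combination, so absolute uncertainties add in quadrature:
  (δz)² = 17.6;  (δb)² = 0.640;  (δa)² = 51.8
δS = √(70.1) = 8.37
S = 165, so δS/S = 8.37/165 = 0.0507.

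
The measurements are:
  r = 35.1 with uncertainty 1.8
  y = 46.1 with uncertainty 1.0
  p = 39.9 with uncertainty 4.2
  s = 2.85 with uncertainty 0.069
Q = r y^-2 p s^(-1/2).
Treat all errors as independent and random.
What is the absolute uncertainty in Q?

Each factor contributes (exponent × relative error)² to (δQ/Q)²:
  (1·δr/r)² = (1×0.0513)² = 0.00263;  (-2·δy/y)² = (-2×0.0217)² = 0.00188;  (1·δp/p)² = (1×0.105)² = 0.0111;  (−½·δs/s)² = (-0.5×0.0242)² = 0.000147
δQ/Q = √(0.0157) = 0.125
Q = 0.390, so δQ = 0.125 × 0.390 = 0.0490.

0.0490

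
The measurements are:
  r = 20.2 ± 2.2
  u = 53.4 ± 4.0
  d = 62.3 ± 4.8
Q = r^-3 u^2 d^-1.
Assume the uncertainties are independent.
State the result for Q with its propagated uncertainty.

0.00555 ± 0.00204

Each factor contributes (exponent × relative error)² to (δQ/Q)²:
  (-3·δr/r)² = (-3×0.109)² = 0.107;  (2·δu/u)² = (2×0.0749)² = 0.0224;  (-1·δd/d)² = (-1×0.0770)² = 0.00594
δQ/Q = √(0.135) = 0.368
Q = 0.00555, so δQ = 0.368 × 0.00555 = 0.00204.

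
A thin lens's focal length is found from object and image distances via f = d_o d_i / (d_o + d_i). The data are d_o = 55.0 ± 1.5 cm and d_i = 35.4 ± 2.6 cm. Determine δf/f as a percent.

4.59%

∂f/∂d_o = (d_i/(d_o+d_i))² = 0.153;  ∂f/∂d_i = (d_o/(d_o+d_i))² = 0.370
δf = √((∂f/∂d_o · δd_o)² + (∂f/∂d_i · δd_i)²) = √(0.0529 + 0.926) = 0.990 cm
f = 21.5 cm, so δf/f = 0.990/21.5 = 0.0459.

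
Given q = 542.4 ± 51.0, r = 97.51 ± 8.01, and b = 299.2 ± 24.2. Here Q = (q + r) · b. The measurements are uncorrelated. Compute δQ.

21900

Let u = q + r = 639.9. δu = √(δq² + δr²) = √(2600 + 64.2) = 51.6, so δu/u = 0.0807.
Q is then a monomial in u, b:
δQ/Q = √((δu/u)² + (1·δb/b)²) = √(0.00651 + 0.00654) = 0.114
Q = 191500, so δQ = 0.114 × 191500 = 21900.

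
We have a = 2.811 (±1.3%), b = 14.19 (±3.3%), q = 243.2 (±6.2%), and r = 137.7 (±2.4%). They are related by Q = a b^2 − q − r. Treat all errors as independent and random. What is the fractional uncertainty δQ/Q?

0.222

Let p = a·b^2 = 566.0. δp/p = √((1·δa/a)² + (2·δb/b)²) = √(0.000169 + 0.00436) = 0.0673, so δp = 38.1.
Q = p − q − r: δQ = √(δp² + δq² + δr²) = √(1450 + 227 + 10.9) = 41.1
Q = 185.1, so δQ/Q = 41.1/185.1 = 0.222.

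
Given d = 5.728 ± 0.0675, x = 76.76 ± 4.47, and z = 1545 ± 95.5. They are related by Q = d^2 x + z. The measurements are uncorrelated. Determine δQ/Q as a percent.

Let p = d^2·x = 2518. δp/p = √((2·δd/d)² + (1·δx/x)²) = √(0.000555 + 0.00339) = 0.0628, so δp = 158.
Q = p + z: δQ = √(δp² + δz²) = √(25000 + 9120) = 185
Q = 4063, so δQ/Q = 185/4063 = 0.0455.

4.55%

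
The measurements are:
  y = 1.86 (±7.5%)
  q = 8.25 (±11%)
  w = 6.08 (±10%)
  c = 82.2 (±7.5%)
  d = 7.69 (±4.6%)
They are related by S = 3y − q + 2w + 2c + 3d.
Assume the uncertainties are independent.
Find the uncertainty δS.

12.5

For a sum/difference, combine absolute errors in quadrature:
  (3·δy)² = 0.175;  (δq)² = 0.824;  (2·δw)² = 1.48;  (2·δc)² = 152;  (3·δd)² = 1.13
δS = √(156) = 12.5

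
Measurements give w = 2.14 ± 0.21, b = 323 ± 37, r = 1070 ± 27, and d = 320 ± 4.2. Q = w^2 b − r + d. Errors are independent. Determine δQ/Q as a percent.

Let p = w^2·b = 1480. δp/p = √((2·δw/w)² + (1·δb/b)²) = √(0.0385 + 0.0131) = 0.227, so δp = 336.
Q = p − r + d: δQ = √(δp² + δr² + δd²) = √(1.13e+05 + 729 + 17.6) = 337
Q = 729, so δQ/Q = 337/729 = 0.462.

46.2%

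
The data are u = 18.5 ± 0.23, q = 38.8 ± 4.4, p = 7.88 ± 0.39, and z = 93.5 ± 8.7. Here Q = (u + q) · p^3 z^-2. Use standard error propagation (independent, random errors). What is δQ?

0.802

Let w = u + q = 57.3. δw = √(δu² + δq²) = √(0.0529 + 19.4) = 4.41, so δw/w = 0.0769.
Q is then a monomial in w, p, z:
δQ/Q = √((δw/w)² + (3·δp/p)² + (-2·δz/z)²) = √(0.00591 + 0.0220 + 0.0346) = 0.250
Q = 3.21, so δQ = 0.250 × 3.21 = 0.802.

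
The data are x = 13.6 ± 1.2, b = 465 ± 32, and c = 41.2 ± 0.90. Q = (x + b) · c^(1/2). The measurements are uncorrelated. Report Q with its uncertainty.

3070 ± 208

Let u = x + b = 479. δu = √(δx² + δb²) = √(1.44 + 1020) = 32.0, so δu/u = 0.0669.
Q is then a monomial in u, c:
δQ/Q = √((δu/u)² + (½·δc/c)²) = √(0.00448 + 0.000119) = 0.0678
Q = 3070, so δQ = 0.0678 × 3070 = 208.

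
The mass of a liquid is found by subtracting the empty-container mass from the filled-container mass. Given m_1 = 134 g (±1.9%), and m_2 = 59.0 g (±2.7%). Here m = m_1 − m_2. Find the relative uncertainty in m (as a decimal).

Sums and differences: (δm)² = Σ (cᵢ δxᵢ)².
  (δm_1)² = 6.48;  (δm_2)² = 2.54
δm = √(9.02) = 3.00 g
m = 75.0 g, so δm/m = 3.00/75.0 = 0.0400.

0.0400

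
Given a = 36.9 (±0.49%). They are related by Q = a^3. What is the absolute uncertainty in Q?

739

Q ∝ a^3, so δQ/Q = |3| · δa/a = 3 × 0.00490 = 0.0147.
Q = 50200, so δQ = 0.0147 × 50200 = 739.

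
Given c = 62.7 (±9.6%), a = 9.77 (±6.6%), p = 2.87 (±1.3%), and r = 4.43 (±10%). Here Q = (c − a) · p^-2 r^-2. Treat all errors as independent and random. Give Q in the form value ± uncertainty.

Let u = c − a = 52.9. δu = √(δc² + δa²) = √(36.2 + 0.416) = 6.05, so δu/u = 0.114.
Q is then a monomial in u, p, r:
δQ/Q = √((δu/u)² + (-2·δp/p)² + (-2·δr/r)²) = √(0.0131 + 0.000676 + 0.0400) = 0.232
Q = 0.327, so δQ = 0.232 × 0.327 = 0.0759.

0.327 ± 0.0759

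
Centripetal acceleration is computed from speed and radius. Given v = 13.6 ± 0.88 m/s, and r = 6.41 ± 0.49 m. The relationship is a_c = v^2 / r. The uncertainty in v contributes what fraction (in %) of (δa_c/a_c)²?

(δa_c/a_c)² = (2·δv/v)² + (-1·δr/r)²
  v term: (2×0.0647)² = 0.0167
  r term: (-1×0.0764)² = 0.00584
Total = 0.0226. Share from v = 0.0167/0.0226 = 0.741.

74.1%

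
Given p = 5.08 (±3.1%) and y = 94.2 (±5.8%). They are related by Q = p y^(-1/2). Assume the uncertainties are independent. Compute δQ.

For a monomial Q ∝ p, y^(-1/2), fractional errors add in quadrature:
  (1·δp/p)² = (1×0.0310)² = 0.000961;  (−½·δy/y)² = (-0.5×0.0580)² = 0.000841
δQ/Q = √(0.00180) = 0.0424
Q = 0.523, so δQ = 0.0424 × 0.523 = 0.0222.

0.0222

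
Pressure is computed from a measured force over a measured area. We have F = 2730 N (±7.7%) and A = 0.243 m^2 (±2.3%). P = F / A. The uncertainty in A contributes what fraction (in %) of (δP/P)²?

(δP/P)² = (1·δF/F)² + (-1·δA/A)²
  F term: (1×0.0770)² = 0.00593
  A term: (-1×0.0230)² = 0.000529
Total = 0.00646. Share from A = 0.000529/0.00646 = 0.0819.

8.19%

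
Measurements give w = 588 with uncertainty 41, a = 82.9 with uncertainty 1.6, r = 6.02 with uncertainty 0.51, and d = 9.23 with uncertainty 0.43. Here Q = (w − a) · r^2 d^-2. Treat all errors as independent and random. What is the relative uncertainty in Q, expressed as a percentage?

21.0%

Let u = w − a = 505. δu = √(δw² + δa²) = √(1680 + 2.56) = 41.0, so δu/u = 0.0812.
Q is then a monomial in u, r, d:
δQ/Q = √((δu/u)² + (2·δr/r)² + (-2·δd/d)²) = √(0.00660 + 0.0287 + 0.00868) = 0.210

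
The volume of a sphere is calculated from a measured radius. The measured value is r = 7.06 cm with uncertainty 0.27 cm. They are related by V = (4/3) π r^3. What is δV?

Each factor contributes (exponent × relative error)² to (δV/V)²:
  (3·δr/r)² = (3×0.0382)² = 0.0132
δV/V = √(0.0132) = 0.115
V = 1470 cm^3, so δV = 0.115 × 1470 = 169 cm^3.

169 cm^3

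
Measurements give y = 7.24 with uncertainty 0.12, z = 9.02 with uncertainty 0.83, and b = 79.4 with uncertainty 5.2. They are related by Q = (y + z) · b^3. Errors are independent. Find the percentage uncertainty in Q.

20.3%

Let u = y + z = 16.3. δu = √(δy² + δz²) = √(0.0144 + 0.689) = 0.839, so δu/u = 0.0516.
Q is then a monomial in u, b:
δQ/Q = √((δu/u)² + (3·δb/b)²) = √(0.00266 + 0.0386) = 0.203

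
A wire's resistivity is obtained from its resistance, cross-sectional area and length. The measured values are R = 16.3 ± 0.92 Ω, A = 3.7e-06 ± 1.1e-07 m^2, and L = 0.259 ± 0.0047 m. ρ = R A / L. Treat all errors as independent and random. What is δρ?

1.54e-05 Ω·m

Each factor contributes (exponent × relative error)² to (δρ/ρ)²:
  (1·δR/R)² = (1×0.0564)² = 0.00319;  (1·δA/A)² = (1×0.0297)² = 0.000884;  (-1·δL/L)² = (-1×0.0181)² = 0.000329
δρ/ρ = √(0.00440) = 0.0663
ρ = 0.000233 Ω·m, so δρ = 0.0663 × 0.000233 = 1.54e-05 Ω·m.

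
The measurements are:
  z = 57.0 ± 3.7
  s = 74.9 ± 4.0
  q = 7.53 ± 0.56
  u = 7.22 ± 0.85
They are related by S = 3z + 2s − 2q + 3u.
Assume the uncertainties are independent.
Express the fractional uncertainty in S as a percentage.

Sums and differences: (δS)² = Σ (cᵢ δxᵢ)².
  (3·δz)² = 123;  (2·δs)² = 64.0;  (2·δq)² = 1.25;  (3·δu)² = 6.50
δS = √(195) = 14.0
S = 327, so δS/S = 14.0/327 = 0.0426.

4.26%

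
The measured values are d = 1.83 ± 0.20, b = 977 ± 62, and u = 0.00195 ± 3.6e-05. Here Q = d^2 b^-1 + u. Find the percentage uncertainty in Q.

Let p = d^2·b^-1 = 0.00343. δp/p = √((2·δd/d)² + (-1·δb/b)²) = √(0.0478 + 0.00403) = 0.228, so δp = 0.000780.
Q = p + u: δQ = √(δp² + δu²) = √(6.09e-07 + 1.3e-09) = 0.000781
Q = 0.00538, so δQ/Q = 0.000781/0.00538 = 0.145.

14.5%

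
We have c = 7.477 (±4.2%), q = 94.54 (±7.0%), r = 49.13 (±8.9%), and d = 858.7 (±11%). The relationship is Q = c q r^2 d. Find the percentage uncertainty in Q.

22.5%

Relative error in a monomial: (δQ/Q)² = Σ (nᵢ · δxᵢ/xᵢ)².
  (1·δc/c)² = (1×0.0420)² = 0.00176;  (1·δq/q)² = (1×0.0700)² = 0.00490;  (2·δr/r)² = (2×0.0890)² = 0.0317;  (1·δd/d)² = (1×0.110)² = 0.0121
δQ/Q = √(0.0504) = 0.225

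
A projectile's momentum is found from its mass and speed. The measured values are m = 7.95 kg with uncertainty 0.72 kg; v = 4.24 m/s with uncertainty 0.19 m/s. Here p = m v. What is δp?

Since p is a product/quotient, work with relative uncertainties:
  (1·δm/m)² = (1×0.0906)² = 0.00820;  (1·δv/v)² = (1×0.0448)² = 0.00201
δp/p = √(0.0102) = 0.101
p = 33.7 kg·m/s, so δp = 0.101 × 33.7 = 3.41 kg·m/s.

3.41 kg·m/s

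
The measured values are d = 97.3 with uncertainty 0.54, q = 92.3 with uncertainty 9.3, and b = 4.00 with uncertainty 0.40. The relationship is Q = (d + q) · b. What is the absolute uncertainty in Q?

Let u = d + q = 190. δu = √(δd² + δq²) = √(0.292 + 86.5) = 9.32, so δu/u = 0.0491.
Q is then a monomial in u, b:
δQ/Q = √((δu/u)² + (1·δb/b)²) = √(0.00241 + 0.0100) = 0.111
Q = 758, so δQ = 0.111 × 758 = 84.5.

84.5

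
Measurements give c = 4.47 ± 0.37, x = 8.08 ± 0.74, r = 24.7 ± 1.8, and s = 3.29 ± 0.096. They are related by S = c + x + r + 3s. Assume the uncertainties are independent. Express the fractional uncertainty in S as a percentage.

For a sum/difference, combine absolute errors in quadrature:
  (δc)² = 0.137;  (δx)² = 0.548;  (δr)² = 3.24;  (3·δs)² = 0.0829
δS = √(4.01) = 2.00
S = 47.1, so δS/S = 2.00/47.1 = 0.0425.

4.25%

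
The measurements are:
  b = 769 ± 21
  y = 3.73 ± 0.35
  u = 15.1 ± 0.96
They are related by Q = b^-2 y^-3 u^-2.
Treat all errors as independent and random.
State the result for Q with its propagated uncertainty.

(1.43 ± 0.448) × 10^-10

Relative error in a monomial: (δQ/Q)² = Σ (nᵢ · δxᵢ/xᵢ)².
  (-2·δb/b)² = (-2×0.0273)² = 0.00298;  (-3·δy/y)² = (-3×0.0938)² = 0.0792;  (-2·δu/u)² = (-2×0.0636)² = 0.0162
δQ/Q = √(0.0984) = 0.314
Q = 1.43e-10, so δQ = 0.314 × 1.43e-10 = 4.48e-11.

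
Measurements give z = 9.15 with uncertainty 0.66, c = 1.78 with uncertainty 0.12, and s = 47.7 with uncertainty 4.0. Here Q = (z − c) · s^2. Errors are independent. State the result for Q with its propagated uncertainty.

Let u = z − c = 7.37. δu = √(δz² + δc²) = √(0.436 + 0.0144) = 0.671, so δu/u = 0.0910.
Q is then a monomial in u, s:
δQ/Q = √((δu/u)² + (2·δs/s)²) = √(0.00828 + 0.0281) = 0.191
Q = 16800, so δQ = 0.191 × 16800 = 3200.

16800 ± 3200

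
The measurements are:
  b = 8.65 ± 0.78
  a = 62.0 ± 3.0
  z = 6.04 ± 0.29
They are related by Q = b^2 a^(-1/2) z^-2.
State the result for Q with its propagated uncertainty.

0.260 ± 0.0536

Each factor contributes (exponent × relative error)² to (δQ/Q)²:
  (2·δb/b)² = (2×0.0902)² = 0.0325;  (−½·δa/a)² = (-0.5×0.0484)² = 0.000585;  (-2·δz/z)² = (-2×0.0480)² = 0.00922
δQ/Q = √(0.0423) = 0.206
Q = 0.260, so δQ = 0.206 × 0.260 = 0.0536.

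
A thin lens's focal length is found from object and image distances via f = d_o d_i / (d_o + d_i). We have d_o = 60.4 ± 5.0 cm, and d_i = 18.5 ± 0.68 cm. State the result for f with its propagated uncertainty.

14.2 ± 0.484 cm

∂f/∂d_o = (d_i/(d_o+d_i))² = 0.0550;  ∂f/∂d_i = (d_o/(d_o+d_i))² = 0.586
δf = √((∂f/∂d_o · δd_o)² + (∂f/∂d_i · δd_i)²) = √(0.0756 + 0.159) = 0.484 cm
f = 14.2 cm.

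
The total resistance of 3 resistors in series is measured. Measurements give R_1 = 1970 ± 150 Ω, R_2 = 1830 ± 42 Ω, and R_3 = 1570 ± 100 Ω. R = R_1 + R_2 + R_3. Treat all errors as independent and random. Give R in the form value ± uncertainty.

Each term contributes (cᵢ δxᵢ)² to (δR)²:
  (δR_1)² = 22500;  (δR_2)² = 1760;  (δR_3)² = 10000
δR = √(34300) = 185 Ω
R = 5370 Ω.

5370 ± 185 Ω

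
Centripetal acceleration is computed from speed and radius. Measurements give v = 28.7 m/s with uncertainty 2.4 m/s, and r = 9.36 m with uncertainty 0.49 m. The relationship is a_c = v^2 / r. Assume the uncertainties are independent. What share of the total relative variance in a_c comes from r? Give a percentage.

(δa_c/a_c)² = (2·δv/v)² + (-1·δr/r)²
  v term: (2×0.0836)² = 0.0280
  r term: (-1×0.0524)² = 0.00274
Total = 0.0307. Share from r = 0.00274/0.0307 = 0.0892.

8.92%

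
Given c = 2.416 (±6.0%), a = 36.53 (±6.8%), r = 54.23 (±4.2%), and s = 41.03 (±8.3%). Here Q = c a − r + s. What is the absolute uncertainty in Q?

Let p = c·a = 88.26. δp/p = √((1·δc/c)² + (1·δa/a)²) = √(0.00360 + 0.00462) = 0.0907, so δp = 8.00.
Q = p − r + s: δQ = √(δp² + δr² + δs²) = √(64.1 + 5.19 + 11.6) = 8.99

8.99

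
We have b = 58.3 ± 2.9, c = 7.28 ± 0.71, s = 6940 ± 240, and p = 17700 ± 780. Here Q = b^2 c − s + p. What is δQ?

3540

Let w = b^2·c = 24700. δw/w = √((2·δb/b)² + (1·δc/c)²) = √(0.00990 + 0.00951) = 0.139, so δw = 3450.
Q = w − s + p: δQ = √(δw² + δs² + δp²) = √(1.19e+07 + 57600 + 6.08e+05) = 3540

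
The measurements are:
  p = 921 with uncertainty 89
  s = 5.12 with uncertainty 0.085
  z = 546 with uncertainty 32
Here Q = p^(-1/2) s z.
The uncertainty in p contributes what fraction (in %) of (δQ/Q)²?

38.6%

(δQ/Q)² = (−½·δp/p)² + (1·δs/s)² + (1·δz/z)²
  p term: (-0.5×0.0966)² = 0.00233
  s term: (1×0.0166)² = 0.000276
  z term: (1×0.0586)² = 0.00343
Total = 0.00605. Share from p = 0.00233/0.00605 = 0.386.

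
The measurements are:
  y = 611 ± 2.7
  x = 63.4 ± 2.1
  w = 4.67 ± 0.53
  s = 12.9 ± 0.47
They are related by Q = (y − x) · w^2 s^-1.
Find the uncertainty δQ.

213

Let u = y − x = 548. δu = √(δy² + δx²) = √(7.29 + 4.41) = 3.42, so δu/u = 0.00625.
Q is then a monomial in u, w, s:
δQ/Q = √((δu/u)² + (2·δw/w)² + (-1·δs/s)²) = √(3.9e-05 + 0.0515 + 0.00133) = 0.230
Q = 926, so δQ = 0.230 × 926 = 213.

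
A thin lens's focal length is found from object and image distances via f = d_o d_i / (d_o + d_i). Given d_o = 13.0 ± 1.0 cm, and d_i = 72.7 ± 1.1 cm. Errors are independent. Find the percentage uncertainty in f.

6.53%

∂f/∂d_o = (d_i/(d_o+d_i))² = 0.720;  ∂f/∂d_i = (d_o/(d_o+d_i))² = 0.0230
δf = √((∂f/∂d_o · δd_o)² + (∂f/∂d_i · δd_i)²) = √(0.518 + 0.000641) = 0.720 cm
f = 11.0 cm, so δf/f = 0.720/11.0 = 0.0653.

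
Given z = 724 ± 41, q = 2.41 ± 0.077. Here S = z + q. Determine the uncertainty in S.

41.0

Sums and differences: (δS)² = Σ (cᵢ δxᵢ)².
  (δz)² = 1680;  (δq)² = 0.00593
δS = √(1680) = 41.0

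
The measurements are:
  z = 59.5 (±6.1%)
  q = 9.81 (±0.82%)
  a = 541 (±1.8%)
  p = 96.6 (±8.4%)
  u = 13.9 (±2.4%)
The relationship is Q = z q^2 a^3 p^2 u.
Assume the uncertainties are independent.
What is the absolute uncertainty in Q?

Products/powers → add relative errors in quadrature, weighted by exponent:
  (1·δz/z)² = (1×0.0610)² = 0.00372;  (2·δq/q)² = (2×0.00820)² = 0.000269;  (3·δa/a)² = (3×0.0180)² = 0.00292;  (2·δp/p)² = (2×0.0840)² = 0.0282;  (1·δu/u)² = (1×0.0240)² = 0.000576
δQ/Q = √(0.0357) = 0.189
Q = 1.18e+17, so δQ = 0.189 × 1.18e+17 = 2.22e+16.

2.22e+16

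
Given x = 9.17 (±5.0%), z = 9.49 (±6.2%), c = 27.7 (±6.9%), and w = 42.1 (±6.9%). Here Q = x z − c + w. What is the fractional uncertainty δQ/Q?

Let p = x·z = 87.0. δp/p = √((1·δx/x)² + (1·δz/z)²) = √(0.00250 + 0.00384) = 0.0796, so δp = 6.93.
Q = p − c + w: δQ = √(δp² + δc² + δw²) = √(48.0 + 3.65 + 8.44) = 7.75
Q = 101, so δQ/Q = 7.75/101 = 0.0765.

0.0765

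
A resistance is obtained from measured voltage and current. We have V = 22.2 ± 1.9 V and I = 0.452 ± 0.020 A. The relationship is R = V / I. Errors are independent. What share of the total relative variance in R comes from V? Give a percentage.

78.9%

(δR/R)² = (1·δV/V)² + (-1·δI/I)²
  V term: (1×0.0856)² = 0.00732
  I term: (-1×0.0442)² = 0.00196
Total = 0.00928. Share from V = 0.00732/0.00928 = 0.789.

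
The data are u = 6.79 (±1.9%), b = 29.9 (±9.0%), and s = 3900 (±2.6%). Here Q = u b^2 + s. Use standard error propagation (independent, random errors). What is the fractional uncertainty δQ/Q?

0.111

Let p = u·b^2 = 6070. δp/p = √((1·δu/u)² + (2·δb/b)²) = √(0.000361 + 0.0324) = 0.181, so δp = 1100.
Q = p + s: δQ = √(δp² + δs²) = √(1.21e+06 + 10300) = 1100
Q = 9970, so δQ/Q = 1100/9970 = 0.111.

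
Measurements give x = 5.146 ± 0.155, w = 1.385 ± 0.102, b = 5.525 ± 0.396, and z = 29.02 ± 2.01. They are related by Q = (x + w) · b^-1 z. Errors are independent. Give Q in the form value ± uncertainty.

34.30 ± 3.56

Let u = x + w = 6.531. δu = √(δx² + δw²) = √(0.0240 + 0.0104) = 0.186, so δu/u = 0.0284.
Q is then a monomial in u, b, z:
δQ/Q = √((δu/u)² + (-1·δb/b)² + (1·δz/z)²) = √(0.000807 + 0.00514 + 0.00480) = 0.104
Q = 34.30, so δQ = 0.104 × 34.30 = 3.56.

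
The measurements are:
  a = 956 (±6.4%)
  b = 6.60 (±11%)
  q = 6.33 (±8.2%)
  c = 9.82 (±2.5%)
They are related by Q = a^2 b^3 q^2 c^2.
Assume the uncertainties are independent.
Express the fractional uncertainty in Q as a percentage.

Products/powers → add relative errors in quadrature, weighted by exponent:
  (2·δa/a)² = (2×0.0640)² = 0.0164;  (3·δb/b)² = (3×0.110)² = 0.109;  (2·δq/q)² = (2×0.0820)² = 0.0269;  (2·δc/c)² = (2×0.0250)² = 0.00250
δQ/Q = √(0.155) = 0.393

39.3%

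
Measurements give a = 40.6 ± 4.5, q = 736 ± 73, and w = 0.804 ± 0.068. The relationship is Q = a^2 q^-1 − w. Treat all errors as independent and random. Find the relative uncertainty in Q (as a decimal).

Let p = a^2·q^-1 = 2.24. δp/p = √((2·δa/a)² + (-1·δq/q)²) = √(0.0491 + 0.00984) = 0.243, so δp = 0.544.
Q = p − w: δQ = √(δp² + δw²) = √(0.296 + 0.00462) = 0.548
Q = 1.44, so δQ/Q = 0.548/1.44 = 0.382.

0.382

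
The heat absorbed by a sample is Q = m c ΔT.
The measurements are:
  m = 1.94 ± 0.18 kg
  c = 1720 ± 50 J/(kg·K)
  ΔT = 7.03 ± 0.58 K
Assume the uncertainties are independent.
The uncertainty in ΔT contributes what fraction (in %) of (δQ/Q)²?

41.9%

(δQ/Q)² = (1·δm/m)² + (1·δc/c)² + (1·δΔT/ΔT)²
  m term: (1×0.0928)² = 0.00861
  c term: (1×0.0291)² = 0.000845
  ΔT term: (1×0.0825)² = 0.00681
Total = 0.0163. Share from ΔT = 0.00681/0.0163 = 0.419.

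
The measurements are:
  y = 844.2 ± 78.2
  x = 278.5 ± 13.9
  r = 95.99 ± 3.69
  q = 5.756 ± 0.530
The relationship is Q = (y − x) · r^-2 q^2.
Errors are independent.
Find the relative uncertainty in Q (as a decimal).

0.244

Let u = y − x = 565.7. δu = √(δy² + δx²) = √(6120 + 193) = 79.4, so δu/u = 0.140.
Q is then a monomial in u, r, q:
δQ/Q = √((δu/u)² + (-2·δr/r)² + (2·δq/q)²) = √(0.0197 + 0.00591 + 0.0339) = 0.244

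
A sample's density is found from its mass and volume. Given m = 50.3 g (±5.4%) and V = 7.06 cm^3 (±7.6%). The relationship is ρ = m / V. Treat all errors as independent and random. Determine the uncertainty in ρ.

Products/powers → add relative errors in quadrature, weighted by exponent:
  (1·δm/m)² = (1×0.0540)² = 0.00292;  (-1·δV/V)² = (-1×0.0760)² = 0.00578
δρ/ρ = √(0.00869) = 0.0932
ρ = 7.12 g/cm^3, so δρ = 0.0932 × 7.12 = 0.664 g/cm^3.

0.664 g/cm^3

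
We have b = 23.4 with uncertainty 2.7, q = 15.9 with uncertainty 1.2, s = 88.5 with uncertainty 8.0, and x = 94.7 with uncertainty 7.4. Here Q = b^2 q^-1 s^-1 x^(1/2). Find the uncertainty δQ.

Relative error in a monomial: (δQ/Q)² = Σ (nᵢ · δxᵢ/xᵢ)².
  (2·δb/b)² = (2×0.115)² = 0.0533;  (-1·δq/q)² = (-1×0.0755)² = 0.00570;  (-1·δs/s)² = (-1×0.0904)² = 0.00817;  (½·δx/x)² = (0.5×0.0781)² = 0.00153
δQ/Q = √(0.0686) = 0.262
Q = 3.79, so δQ = 0.262 × 3.79 = 0.992.

0.992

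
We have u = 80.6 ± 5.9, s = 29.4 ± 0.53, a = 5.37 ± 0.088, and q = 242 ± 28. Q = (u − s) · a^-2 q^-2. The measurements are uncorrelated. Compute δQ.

Let w = u − s = 51.2. δw = √(δu² + δs²) = √(34.8 + 0.281) = 5.92, so δw/w = 0.116.
Q is then a monomial in w, a, q:
δQ/Q = √((δw/w)² + (-2·δa/a)² + (-2·δq/q)²) = √(0.0134 + 0.00107 + 0.0535) = 0.261
Q = 3.03e-05, so δQ = 0.261 × 3.03e-05 = 7.91e-06.

7.91e-06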